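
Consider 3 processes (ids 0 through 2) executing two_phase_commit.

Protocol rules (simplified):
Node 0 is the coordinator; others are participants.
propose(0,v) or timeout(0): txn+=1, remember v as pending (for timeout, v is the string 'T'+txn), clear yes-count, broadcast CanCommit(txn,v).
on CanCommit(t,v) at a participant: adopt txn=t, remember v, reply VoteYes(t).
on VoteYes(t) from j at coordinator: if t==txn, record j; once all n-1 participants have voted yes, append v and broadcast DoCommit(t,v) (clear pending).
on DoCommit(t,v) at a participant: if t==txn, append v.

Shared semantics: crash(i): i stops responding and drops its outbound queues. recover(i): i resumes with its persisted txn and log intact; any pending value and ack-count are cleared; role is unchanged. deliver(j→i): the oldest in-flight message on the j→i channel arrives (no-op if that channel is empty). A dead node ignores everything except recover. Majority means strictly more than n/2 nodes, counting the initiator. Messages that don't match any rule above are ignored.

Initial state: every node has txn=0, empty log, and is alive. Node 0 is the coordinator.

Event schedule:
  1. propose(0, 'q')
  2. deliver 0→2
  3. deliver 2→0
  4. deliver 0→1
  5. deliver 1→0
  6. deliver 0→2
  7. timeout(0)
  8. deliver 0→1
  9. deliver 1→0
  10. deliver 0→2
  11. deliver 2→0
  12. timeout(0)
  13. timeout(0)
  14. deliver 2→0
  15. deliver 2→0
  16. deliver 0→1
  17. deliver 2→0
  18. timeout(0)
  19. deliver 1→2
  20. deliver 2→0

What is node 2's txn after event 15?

2

e1 propose(0,'q'): 0[coor,t=1,-]
e2 deliver 0→2: 2[part,t=1,-]
e3 deliver 2→0: ·
e4 deliver 0→1: 1[part,t=1,-]
e5 deliver 1→0: 0[coor,t=1,q]
e6 deliver 0→2: 2[part,t=1,q]
e7 timeout(0): 0[coor,t=2,q]
e8 deliver 0→1: 1[part,t=1,q]
e9 deliver 1→0: ·
e10 deliver 0→2: 2[part,t=2,q]
e11 deliver 2→0: ·
e12 timeout(0): 0[coor,t=3,q]
e13 timeout(0): 0[coor,t=4,q]
e14 deliver 2→0: ·
e15 deliver 2→0: ·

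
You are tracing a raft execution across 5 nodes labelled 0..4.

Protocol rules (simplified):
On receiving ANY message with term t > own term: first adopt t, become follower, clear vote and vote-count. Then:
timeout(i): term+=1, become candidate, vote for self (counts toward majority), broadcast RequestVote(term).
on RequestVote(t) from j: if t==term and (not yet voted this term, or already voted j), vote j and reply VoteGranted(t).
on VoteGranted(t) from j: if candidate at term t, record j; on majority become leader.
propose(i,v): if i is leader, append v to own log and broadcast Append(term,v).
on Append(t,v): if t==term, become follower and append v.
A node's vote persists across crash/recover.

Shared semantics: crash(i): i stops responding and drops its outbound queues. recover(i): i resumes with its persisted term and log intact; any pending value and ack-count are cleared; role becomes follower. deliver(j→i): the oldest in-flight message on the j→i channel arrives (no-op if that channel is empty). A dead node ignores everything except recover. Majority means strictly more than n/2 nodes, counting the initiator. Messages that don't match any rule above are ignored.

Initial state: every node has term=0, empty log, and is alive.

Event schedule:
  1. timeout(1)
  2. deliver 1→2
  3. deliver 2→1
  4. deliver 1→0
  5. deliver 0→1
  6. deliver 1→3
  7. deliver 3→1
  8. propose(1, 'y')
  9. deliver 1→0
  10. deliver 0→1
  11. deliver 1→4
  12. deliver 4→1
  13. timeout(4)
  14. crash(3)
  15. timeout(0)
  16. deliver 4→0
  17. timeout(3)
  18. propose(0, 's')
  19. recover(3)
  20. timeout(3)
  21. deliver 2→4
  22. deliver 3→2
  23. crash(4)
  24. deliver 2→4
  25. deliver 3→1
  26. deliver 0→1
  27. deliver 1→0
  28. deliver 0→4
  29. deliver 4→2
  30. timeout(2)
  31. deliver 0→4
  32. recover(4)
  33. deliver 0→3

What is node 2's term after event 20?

1

1. timeout(1):  <1:cand t1 ->
2. deliver 1→2:  <2:foll t1 ->
3. deliver 2→1:  nop
4. deliver 1→0:  <0:foll t1 ->
5. deliver 0→1:  <1:lead t1 ->
6. deliver 1→3:  <3:foll t1 ->
7. deliver 3→1:  nop
8. propose(1,'y'):  <1:lead t1 y>
9. deliver 1→0:  <0:foll t1 y>
10. deliver 0→1:  nop
11. deliver 1→4:  <4:foll t1 ->
12. deliver 4→1:  nop
13. timeout(4):  <4:cand t2 ->
14. crash(3):  <3:✗foll t1 ->
15. timeout(0):  <0:cand t2 y>
16. deliver 4→0:  nop
17. timeout(3):  nop
18. propose(0,'s'):  nop
19. recover(3):  <3:foll t1 ->
20. timeout(3):  <3:cand t2 ->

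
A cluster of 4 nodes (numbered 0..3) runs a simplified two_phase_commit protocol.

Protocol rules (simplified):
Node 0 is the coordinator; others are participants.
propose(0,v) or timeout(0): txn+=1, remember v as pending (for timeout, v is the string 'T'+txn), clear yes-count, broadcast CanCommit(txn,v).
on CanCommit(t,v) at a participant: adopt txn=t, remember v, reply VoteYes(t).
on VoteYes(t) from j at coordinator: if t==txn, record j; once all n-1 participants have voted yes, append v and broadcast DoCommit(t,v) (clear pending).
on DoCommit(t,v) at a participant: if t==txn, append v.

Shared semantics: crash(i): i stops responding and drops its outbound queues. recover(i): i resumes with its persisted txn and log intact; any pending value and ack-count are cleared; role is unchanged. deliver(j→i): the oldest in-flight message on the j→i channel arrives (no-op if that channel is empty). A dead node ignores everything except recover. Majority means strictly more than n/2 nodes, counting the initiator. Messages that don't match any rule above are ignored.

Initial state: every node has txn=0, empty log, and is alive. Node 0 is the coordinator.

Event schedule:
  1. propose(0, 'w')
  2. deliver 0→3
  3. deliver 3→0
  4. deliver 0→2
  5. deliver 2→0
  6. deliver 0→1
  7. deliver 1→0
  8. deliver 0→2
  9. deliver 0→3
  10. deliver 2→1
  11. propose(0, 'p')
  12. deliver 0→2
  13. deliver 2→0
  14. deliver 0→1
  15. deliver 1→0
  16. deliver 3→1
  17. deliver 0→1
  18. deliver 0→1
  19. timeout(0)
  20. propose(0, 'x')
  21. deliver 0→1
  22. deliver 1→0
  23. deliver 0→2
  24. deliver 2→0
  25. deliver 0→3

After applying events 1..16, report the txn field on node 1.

1

step 1 propose(0,'w'): 0={coor,t=1,log=-}
step 2 deliver 0→3: 3={part,t=1,log=-}
step 3 deliver 3→0: —
step 4 deliver 0→2: 2={part,t=1,log=-}
step 5 deliver 2→0: —
step 6 deliver 0→1: 1={part,t=1,log=-}
step 7 deliver 1→0: 0={coor,t=1,log=w}
step 8 deliver 0→2: 2={part,t=1,log=w}
step 9 deliver 0→3: 3={part,t=1,log=w}
step 10 deliver 2→1: —
step 11 propose(0,'p'): 0={coor,t=2,log=w}
step 12 deliver 0→2: 2={part,t=2,log=w}
step 13 deliver 2→0: —
step 14 deliver 0→1: 1={part,t=1,log=w}
step 15 deliver 1→0: —
step 16 deliver 3→1: —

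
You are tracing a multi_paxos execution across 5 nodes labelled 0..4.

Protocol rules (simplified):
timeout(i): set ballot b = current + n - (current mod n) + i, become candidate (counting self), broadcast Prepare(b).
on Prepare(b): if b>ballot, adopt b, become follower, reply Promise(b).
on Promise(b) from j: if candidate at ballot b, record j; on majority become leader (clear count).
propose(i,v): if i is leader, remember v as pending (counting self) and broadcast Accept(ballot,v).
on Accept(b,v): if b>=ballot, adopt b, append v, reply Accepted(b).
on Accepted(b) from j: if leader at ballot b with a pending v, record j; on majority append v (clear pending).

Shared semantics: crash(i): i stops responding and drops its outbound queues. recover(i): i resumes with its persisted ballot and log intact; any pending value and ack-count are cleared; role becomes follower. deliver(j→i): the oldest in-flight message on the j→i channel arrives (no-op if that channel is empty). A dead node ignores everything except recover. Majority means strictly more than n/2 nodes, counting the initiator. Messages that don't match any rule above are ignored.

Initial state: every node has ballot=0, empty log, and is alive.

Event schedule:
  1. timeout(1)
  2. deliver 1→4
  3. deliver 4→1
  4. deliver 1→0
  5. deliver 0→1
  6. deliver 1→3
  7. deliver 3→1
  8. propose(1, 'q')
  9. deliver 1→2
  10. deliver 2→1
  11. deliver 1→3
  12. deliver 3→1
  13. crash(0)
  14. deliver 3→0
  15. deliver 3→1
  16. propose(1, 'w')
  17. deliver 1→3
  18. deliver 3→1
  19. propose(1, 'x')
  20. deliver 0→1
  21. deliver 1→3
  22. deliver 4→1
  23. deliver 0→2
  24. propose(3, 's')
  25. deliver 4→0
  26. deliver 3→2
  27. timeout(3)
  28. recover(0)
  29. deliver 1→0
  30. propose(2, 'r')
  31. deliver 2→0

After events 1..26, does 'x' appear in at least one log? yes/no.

step 1 timeout(1): 1={cand,b=6,log=-}
step 2 deliver 1→4: 4={foll,b=6,log=-}
step 3 deliver 4→1: —
step 4 deliver 1→0: 0={foll,b=6,log=-}
step 5 deliver 0→1: 1={lead,b=6,log=-}
step 6 deliver 1→3: 3={foll,b=6,log=-}
step 7 deliver 3→1: —
step 8 propose(1,'q'): —
step 9 deliver 1→2: 2={foll,b=6,log=-}
step 10 deliver 2→1: —
step 11 deliver 1→3: 3={foll,b=6,log=q}
step 12 deliver 3→1: —
step 13 crash(0): 0={✗foll,b=6,log=-}
step 14 deliver 3→0: —
step 15 deliver 3→1: —
step 16 propose(1,'w'): —
step 17 deliver 1→3: 3={foll,b=6,log=q,w}
step 18 deliver 3→1: —
step 19 propose(1,'x'): —
step 20 deliver 0→1: —
step 21 deliver 1→3: 3={foll,b=6,log=q,w,x}
step 22 deliver 4→1: —
step 23 deliver 0→2: —
step 24 propose(3,'s'): —
step 25 deliver 4→0: —
step 26 deliver 3→2: —

yes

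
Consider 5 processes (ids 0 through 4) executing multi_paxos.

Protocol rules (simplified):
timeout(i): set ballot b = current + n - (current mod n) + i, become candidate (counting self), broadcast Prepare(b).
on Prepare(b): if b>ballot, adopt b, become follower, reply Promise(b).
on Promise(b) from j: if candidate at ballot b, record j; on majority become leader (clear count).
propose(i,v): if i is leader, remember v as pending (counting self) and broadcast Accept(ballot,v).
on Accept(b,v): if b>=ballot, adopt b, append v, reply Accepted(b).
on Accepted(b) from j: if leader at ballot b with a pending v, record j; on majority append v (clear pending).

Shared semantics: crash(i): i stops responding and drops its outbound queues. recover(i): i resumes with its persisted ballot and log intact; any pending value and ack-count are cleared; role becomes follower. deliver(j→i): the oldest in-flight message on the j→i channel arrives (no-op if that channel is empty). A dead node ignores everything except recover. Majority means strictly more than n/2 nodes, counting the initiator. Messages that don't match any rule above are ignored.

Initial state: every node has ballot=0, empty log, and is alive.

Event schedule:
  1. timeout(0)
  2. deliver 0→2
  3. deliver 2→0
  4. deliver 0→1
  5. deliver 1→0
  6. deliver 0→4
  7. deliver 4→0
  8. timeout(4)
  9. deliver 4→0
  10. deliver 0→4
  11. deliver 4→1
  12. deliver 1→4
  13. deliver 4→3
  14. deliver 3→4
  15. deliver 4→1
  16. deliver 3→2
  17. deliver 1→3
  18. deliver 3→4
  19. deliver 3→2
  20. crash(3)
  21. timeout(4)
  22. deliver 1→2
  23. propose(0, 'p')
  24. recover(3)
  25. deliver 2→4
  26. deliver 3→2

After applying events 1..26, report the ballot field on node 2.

[1] timeout(0) → N0(cand b5 [-])
[2] deliver 0→2 → N2(foll b5 [-])
[3] deliver 2→0 → ∅
[4] deliver 0→1 → N1(foll b5 [-])
[5] deliver 1→0 → N0(lead b5 [-])
[6] deliver 0→4 → N4(foll b5 [-])
[7] deliver 4→0 → ∅
[8] timeout(4) → N4(cand b14 [-])
[9] deliver 4→0 → N0(foll b14 [-])
[10] deliver 0→4 → ∅
[11] deliver 4→1 → N1(foll b14 [-])
[12] deliver 1→4 → N4(lead b14 [-])
[13] deliver 4→3 → N3(foll b14 [-])
[14] deliver 3→4 → ∅
[15] deliver 4→1 → ∅
[16] deliver 3→2 → ∅
[17] deliver 1→3 → ∅
[18] deliver 3→4 → ∅
[19] deliver 3→2 → ∅
[20] crash(3) → N3(✗foll b14 [-])
[21] timeout(4) → N4(cand b19 [-])
[22] deliver 1→2 → ∅
[23] propose(0,'p') → ∅
[24] recover(3) → N3(foll b14 [-])
[25] deliver 2→4 → ∅
[26] deliver 3→2 → ∅

5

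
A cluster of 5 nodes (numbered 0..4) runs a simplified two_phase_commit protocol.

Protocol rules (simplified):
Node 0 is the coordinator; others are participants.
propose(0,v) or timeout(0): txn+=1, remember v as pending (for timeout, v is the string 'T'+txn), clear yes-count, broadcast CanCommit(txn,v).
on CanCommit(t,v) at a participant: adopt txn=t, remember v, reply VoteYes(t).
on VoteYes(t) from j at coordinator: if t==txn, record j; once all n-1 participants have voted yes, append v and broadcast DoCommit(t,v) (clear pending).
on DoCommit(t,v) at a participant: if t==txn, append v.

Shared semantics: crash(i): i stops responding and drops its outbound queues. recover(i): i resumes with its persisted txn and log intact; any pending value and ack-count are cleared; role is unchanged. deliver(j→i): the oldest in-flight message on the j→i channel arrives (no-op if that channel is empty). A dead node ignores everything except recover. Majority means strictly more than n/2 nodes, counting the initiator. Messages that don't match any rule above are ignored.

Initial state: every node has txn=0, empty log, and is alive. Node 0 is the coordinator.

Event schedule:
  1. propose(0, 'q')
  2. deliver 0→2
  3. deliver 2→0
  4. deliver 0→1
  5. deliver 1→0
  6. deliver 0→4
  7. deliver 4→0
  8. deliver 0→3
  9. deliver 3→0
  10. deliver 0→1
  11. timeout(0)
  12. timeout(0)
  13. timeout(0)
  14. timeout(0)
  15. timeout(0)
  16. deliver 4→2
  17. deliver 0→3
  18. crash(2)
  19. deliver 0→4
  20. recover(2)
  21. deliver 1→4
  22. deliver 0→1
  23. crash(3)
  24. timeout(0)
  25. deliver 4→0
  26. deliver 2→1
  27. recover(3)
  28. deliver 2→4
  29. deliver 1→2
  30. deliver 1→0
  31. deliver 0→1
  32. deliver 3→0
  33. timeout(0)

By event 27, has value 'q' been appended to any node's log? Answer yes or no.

yes

e1 propose(0,'q'): 0[coor,t=1,-]
e2 deliver 0→2: 2[part,t=1,-]
e3 deliver 2→0: ·
e4 deliver 0→1: 1[part,t=1,-]
e5 deliver 1→0: ·
e6 deliver 0→4: 4[part,t=1,-]
e7 deliver 4→0: ·
e8 deliver 0→3: 3[part,t=1,-]
e9 deliver 3→0: 0[coor,t=1,q]
e10 deliver 0→1: 1[part,t=1,q]
e11 timeout(0): 0[coor,t=2,q]
e12 timeout(0): 0[coor,t=3,q]
e13 timeout(0): 0[coor,t=4,q]
e14 timeout(0): 0[coor,t=5,q]
e15 timeout(0): 0[coor,t=6,q]
e16 deliver 4→2: ·
e17 deliver 0→3: 3[part,t=1,q]
e18 crash(2): 2[✗part,t=1,-]
e19 deliver 0→4: 4[part,t=1,q]
e20 recover(2): 2[part,t=1,-]
e21 deliver 1→4: ·
e22 deliver 0→1: 1[part,t=2,q]
e23 crash(3): 3[✗part,t=1,q]
e24 timeout(0): 0[coor,t=7,q]
e25 deliver 4→0: ·
e26 deliver 2→1: ·
e27 recover(3): 3[part,t=1,q]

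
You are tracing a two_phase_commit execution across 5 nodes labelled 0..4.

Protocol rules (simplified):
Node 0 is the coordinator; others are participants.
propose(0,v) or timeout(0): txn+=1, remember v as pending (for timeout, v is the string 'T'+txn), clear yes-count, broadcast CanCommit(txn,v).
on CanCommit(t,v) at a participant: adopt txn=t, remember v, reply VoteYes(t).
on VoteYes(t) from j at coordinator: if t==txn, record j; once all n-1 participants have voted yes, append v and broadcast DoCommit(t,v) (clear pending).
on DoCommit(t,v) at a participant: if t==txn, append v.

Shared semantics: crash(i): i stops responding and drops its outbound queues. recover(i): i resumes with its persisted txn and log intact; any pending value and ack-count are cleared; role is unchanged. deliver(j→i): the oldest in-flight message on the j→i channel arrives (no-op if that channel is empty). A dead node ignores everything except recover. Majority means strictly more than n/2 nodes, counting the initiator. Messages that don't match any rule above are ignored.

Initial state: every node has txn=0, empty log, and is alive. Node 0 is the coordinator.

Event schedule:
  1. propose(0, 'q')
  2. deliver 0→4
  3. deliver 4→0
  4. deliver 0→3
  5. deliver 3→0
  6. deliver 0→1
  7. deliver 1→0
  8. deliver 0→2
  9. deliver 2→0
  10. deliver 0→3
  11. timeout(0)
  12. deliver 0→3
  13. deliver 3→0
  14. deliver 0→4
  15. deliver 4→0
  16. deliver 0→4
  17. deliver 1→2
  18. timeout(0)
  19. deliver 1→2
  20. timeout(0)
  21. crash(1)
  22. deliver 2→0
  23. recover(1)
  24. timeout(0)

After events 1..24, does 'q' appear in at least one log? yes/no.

[1] propose(0,'q') → N0(coor t1 [-])
[2] deliver 0→4 → N4(part t1 [-])
[3] deliver 4→0 → ∅
[4] deliver 0→3 → N3(part t1 [-])
[5] deliver 3→0 → ∅
[6] deliver 0→1 → N1(part t1 [-])
[7] deliver 1→0 → ∅
[8] deliver 0→2 → N2(part t1 [-])
[9] deliver 2→0 → N0(coor t1 [q])
[10] deliver 0→3 → N3(part t1 [q])
[11] timeout(0) → N0(coor t2 [q])
[12] deliver 0→3 → N3(part t2 [q])
[13] deliver 3→0 → ∅
[14] deliver 0→4 → N4(part t1 [q])
[15] deliver 4→0 → ∅
[16] deliver 0→4 → N4(part t2 [q])
[17] deliver 1→2 → ∅
[18] timeout(0) → N0(coor t3 [q])
[19] deliver 1→2 → ∅
[20] timeout(0) → N0(coor t4 [q])
[21] crash(1) → N1(✗part t1 [-])
[22] deliver 2→0 → ∅
[23] recover(1) → N1(part t1 [-])
[24] timeout(0) → N0(coor t5 [q])

yes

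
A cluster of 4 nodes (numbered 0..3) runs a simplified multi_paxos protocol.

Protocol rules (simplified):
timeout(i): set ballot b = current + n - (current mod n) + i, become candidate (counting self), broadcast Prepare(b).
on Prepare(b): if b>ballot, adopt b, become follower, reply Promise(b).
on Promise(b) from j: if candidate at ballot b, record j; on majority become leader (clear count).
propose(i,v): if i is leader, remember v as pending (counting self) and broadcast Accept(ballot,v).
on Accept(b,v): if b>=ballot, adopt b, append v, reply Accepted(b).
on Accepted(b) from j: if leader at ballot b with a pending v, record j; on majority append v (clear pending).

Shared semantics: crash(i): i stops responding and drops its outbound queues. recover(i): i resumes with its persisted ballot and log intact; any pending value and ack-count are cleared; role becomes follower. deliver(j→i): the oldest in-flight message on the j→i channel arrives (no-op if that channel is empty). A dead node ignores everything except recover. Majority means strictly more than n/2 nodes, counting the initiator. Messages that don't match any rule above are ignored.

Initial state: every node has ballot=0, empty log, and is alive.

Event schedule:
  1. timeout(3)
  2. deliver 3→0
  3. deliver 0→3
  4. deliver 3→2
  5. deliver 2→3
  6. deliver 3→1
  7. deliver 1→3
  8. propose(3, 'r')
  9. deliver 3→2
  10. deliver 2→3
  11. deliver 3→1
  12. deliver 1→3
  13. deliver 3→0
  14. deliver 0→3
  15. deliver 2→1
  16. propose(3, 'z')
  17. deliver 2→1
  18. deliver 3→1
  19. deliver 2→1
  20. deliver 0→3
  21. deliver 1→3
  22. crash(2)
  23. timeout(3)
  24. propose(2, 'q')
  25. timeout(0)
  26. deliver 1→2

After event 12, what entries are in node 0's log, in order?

after 1 — timeout(3): n3:cand/b7/[-]
after 2 — deliver 3→0: n0:foll/b7/[-]
after 3 — deliver 0→3: ·
after 4 — deliver 3→2: n2:foll/b7/[-]
after 5 — deliver 2→3: n3:lead/b7/[-]
after 6 — deliver 3→1: n1:foll/b7/[-]
after 7 — deliver 1→3: ·
after 8 — propose(3,'r'): ·
after 9 — deliver 3→2: n2:foll/b7/[r]
after 10 — deliver 2→3: ·
after 11 — deliver 3→1: n1:foll/b7/[r]
after 12 — deliver 1→3: n3:lead/b7/[r]

empty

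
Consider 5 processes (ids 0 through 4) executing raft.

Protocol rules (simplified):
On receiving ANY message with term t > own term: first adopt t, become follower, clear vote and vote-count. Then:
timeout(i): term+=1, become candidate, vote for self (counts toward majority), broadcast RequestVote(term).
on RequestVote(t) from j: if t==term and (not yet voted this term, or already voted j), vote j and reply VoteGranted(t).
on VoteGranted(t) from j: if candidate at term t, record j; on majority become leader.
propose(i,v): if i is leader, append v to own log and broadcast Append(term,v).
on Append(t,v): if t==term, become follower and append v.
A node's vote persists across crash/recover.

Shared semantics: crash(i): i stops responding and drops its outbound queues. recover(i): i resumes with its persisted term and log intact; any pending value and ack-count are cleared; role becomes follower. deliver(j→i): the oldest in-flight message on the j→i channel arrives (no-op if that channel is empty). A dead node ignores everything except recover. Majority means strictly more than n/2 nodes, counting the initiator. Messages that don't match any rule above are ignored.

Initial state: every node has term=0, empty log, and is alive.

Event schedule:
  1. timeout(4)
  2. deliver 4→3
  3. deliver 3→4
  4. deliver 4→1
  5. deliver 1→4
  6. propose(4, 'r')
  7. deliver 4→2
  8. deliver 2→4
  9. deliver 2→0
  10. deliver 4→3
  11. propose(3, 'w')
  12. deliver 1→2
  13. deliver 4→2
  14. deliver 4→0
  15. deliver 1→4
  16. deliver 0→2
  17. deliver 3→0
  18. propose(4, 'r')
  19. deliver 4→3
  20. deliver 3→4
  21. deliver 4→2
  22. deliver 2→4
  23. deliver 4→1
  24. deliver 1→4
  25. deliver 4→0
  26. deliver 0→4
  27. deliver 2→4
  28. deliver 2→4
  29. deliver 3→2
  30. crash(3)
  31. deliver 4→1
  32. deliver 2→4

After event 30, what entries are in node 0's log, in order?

r

after 1 — timeout(4): n4:cand/t1/[-]
after 2 — deliver 4→3: n3:foll/t1/[-]
after 3 — deliver 3→4: ·
after 4 — deliver 4→1: n1:foll/t1/[-]
after 5 — deliver 1→4: n4:lead/t1/[-]
after 6 — propose(4,'r'): n4:lead/t1/[r]
after 7 — deliver 4→2: n2:foll/t1/[-]
after 8 — deliver 2→4: ·
after 9 — deliver 2→0: ·
after 10 — deliver 4→3: n3:foll/t1/[r]
after 11 — propose(3,'w'): ·
after 12 — deliver 1→2: ·
after 13 — deliver 4→2: n2:foll/t1/[r]
after 14 — deliver 4→0: n0:foll/t1/[-]
after 15 — deliver 1→4: ·
after 16 — deliver 0→2: ·
after 17 — deliver 3→0: ·
after 18 — propose(4,'r'): n4:lead/t1/[r,r]
after 19 — deliver 4→3: n3:foll/t1/[r,r]
after 20 — deliver 3→4: ·
after 21 — deliver 4→2: n2:foll/t1/[r,r]
after 22 — deliver 2→4: ·
after 23 — deliver 4→1: n1:foll/t1/[r]
after 24 — deliver 1→4: ·
after 25 — deliver 4→0: n0:foll/t1/[r]
after 26 — deliver 0→4: ·
after 27 — deliver 2→4: ·
after 28 — deliver 2→4: ·
after 29 — deliver 3→2: ·
after 30 — crash(3): n3:✗foll/t1/[r,r]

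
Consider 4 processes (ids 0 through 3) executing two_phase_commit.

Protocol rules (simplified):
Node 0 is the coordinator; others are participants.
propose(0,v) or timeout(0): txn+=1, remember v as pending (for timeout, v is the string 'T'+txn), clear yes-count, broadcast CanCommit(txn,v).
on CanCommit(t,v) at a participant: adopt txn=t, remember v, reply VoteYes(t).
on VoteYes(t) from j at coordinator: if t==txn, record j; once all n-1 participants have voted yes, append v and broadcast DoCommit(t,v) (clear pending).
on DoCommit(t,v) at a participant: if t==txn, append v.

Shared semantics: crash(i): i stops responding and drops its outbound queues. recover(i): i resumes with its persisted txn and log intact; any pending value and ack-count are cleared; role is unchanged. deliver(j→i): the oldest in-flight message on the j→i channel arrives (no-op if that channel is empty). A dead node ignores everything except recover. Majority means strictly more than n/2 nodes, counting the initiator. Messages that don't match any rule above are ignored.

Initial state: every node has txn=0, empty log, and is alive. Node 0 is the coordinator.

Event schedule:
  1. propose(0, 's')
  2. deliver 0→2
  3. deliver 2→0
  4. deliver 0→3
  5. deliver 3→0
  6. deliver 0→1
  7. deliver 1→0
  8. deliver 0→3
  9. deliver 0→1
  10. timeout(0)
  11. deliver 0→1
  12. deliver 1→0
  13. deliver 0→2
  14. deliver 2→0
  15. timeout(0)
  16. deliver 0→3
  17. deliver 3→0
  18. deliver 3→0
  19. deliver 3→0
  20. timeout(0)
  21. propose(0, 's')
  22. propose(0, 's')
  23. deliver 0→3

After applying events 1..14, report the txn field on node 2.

1

after 1 — propose(0,'s'): n0:coor/t1/[-]
after 2 — deliver 0→2: n2:part/t1/[-]
after 3 — deliver 2→0: ·
after 4 — deliver 0→3: n3:part/t1/[-]
after 5 — deliver 3→0: ·
after 6 — deliver 0→1: n1:part/t1/[-]
after 7 — deliver 1→0: n0:coor/t1/[s]
after 8 — deliver 0→3: n3:part/t1/[s]
after 9 — deliver 0→1: n1:part/t1/[s]
after 10 — timeout(0): n0:coor/t2/[s]
after 11 — deliver 0→1: n1:part/t2/[s]
after 12 — deliver 1→0: ·
after 13 — deliver 0→2: n2:part/t1/[s]
after 14 — deliver 2→0: ·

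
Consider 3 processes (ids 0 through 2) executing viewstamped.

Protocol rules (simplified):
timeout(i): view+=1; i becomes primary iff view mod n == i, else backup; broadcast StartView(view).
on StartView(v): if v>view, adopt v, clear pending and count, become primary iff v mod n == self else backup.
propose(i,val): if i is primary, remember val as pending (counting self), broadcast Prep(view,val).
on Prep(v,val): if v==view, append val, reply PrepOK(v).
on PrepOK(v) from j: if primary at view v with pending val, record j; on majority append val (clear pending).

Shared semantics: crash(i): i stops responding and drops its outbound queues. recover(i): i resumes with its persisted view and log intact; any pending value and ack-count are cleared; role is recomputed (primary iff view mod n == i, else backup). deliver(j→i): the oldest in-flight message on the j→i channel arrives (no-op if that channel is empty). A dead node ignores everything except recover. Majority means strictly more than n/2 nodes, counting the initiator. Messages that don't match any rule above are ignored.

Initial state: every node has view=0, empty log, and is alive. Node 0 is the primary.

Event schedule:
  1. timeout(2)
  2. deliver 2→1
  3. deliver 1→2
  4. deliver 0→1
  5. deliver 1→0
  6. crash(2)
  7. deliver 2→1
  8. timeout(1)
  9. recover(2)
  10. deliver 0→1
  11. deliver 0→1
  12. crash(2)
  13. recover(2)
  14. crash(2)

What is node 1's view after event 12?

step 1 timeout(2): 2={back,v=1,log=-}
step 2 deliver 2→1: 1={prim,v=1,log=-}
step 3 deliver 1→2: —
step 4 deliver 0→1: —
step 5 deliver 1→0: —
step 6 crash(2): 2={✗back,v=1,log=-}
step 7 deliver 2→1: —
step 8 timeout(1): 1={back,v=2,log=-}
step 9 recover(2): 2={back,v=1,log=-}
step 10 deliver 0→1: —
step 11 deliver 0→1: —
step 12 crash(2): 2={✗back,v=1,log=-}

2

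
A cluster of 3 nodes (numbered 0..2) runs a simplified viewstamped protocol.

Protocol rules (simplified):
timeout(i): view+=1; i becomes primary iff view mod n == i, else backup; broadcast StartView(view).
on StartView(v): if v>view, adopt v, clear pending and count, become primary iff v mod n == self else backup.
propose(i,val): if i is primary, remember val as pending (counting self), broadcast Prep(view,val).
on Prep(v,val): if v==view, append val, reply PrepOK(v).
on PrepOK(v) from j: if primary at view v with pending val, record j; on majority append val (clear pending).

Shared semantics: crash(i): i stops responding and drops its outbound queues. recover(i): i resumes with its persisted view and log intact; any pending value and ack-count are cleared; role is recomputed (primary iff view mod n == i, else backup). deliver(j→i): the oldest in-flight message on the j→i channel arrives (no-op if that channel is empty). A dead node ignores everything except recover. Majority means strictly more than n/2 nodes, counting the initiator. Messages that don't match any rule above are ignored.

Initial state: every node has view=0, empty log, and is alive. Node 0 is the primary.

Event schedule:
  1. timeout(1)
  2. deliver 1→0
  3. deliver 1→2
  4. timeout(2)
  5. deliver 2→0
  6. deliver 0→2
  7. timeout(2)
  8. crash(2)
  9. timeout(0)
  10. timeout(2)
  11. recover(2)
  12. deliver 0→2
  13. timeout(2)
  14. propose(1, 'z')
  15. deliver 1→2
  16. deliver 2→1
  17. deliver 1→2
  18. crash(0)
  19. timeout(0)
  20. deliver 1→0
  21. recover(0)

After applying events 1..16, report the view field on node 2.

4

e1 timeout(1): 1[prim,v=1,-]
e2 deliver 1→0: 0[back,v=1,-]
e3 deliver 1→2: 2[back,v=1,-]
e4 timeout(2): 2[prim,v=2,-]
e5 deliver 2→0: 0[back,v=2,-]
e6 deliver 0→2: ·
e7 timeout(2): 2[back,v=3,-]
e8 crash(2): 2[✗back,v=3,-]
e9 timeout(0): 0[prim,v=3,-]
e10 timeout(2): ·
e11 recover(2): 2[back,v=3,-]
e12 deliver 0→2: ·
e13 timeout(2): 2[back,v=4,-]
e14 propose(1,'z'): ·
e15 deliver 1→2: ·
e16 deliver 2→1: 1[prim,v=4,-]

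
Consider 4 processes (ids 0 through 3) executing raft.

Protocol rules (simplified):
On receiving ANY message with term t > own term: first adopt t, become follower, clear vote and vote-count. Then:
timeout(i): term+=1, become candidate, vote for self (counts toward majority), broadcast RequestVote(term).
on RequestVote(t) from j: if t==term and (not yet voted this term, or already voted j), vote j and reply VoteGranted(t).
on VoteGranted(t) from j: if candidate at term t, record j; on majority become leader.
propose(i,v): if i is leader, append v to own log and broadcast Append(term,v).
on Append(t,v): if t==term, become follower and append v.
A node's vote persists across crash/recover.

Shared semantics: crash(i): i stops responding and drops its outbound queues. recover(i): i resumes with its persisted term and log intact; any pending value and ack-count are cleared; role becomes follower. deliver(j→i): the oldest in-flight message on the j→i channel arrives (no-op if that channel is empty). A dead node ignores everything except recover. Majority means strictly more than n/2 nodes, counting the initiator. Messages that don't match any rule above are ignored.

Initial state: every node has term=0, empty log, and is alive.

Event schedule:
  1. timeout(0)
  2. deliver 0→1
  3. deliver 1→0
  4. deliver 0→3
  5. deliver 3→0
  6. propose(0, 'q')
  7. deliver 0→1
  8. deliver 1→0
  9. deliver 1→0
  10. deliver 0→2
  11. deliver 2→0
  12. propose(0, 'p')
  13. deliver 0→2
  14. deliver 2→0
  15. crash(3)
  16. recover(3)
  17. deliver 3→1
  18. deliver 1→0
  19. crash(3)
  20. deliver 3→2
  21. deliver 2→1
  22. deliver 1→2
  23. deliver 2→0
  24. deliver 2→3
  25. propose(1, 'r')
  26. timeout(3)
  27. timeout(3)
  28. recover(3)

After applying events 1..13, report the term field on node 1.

1

1. timeout(0):  <0:cand t1 ->
2. deliver 0→1:  <1:foll t1 ->
3. deliver 1→0:  nop
4. deliver 0→3:  <3:foll t1 ->
5. deliver 3→0:  <0:lead t1 ->
6. propose(0,'q'):  <0:lead t1 q>
7. deliver 0→1:  <1:foll t1 q>
8. deliver 1→0:  nop
9. deliver 1→0:  nop
10. deliver 0→2:  <2:foll t1 ->
11. deliver 2→0:  nop
12. propose(0,'p'):  <0:lead t1 q,p>
13. deliver 0→2:  <2:foll t1 q>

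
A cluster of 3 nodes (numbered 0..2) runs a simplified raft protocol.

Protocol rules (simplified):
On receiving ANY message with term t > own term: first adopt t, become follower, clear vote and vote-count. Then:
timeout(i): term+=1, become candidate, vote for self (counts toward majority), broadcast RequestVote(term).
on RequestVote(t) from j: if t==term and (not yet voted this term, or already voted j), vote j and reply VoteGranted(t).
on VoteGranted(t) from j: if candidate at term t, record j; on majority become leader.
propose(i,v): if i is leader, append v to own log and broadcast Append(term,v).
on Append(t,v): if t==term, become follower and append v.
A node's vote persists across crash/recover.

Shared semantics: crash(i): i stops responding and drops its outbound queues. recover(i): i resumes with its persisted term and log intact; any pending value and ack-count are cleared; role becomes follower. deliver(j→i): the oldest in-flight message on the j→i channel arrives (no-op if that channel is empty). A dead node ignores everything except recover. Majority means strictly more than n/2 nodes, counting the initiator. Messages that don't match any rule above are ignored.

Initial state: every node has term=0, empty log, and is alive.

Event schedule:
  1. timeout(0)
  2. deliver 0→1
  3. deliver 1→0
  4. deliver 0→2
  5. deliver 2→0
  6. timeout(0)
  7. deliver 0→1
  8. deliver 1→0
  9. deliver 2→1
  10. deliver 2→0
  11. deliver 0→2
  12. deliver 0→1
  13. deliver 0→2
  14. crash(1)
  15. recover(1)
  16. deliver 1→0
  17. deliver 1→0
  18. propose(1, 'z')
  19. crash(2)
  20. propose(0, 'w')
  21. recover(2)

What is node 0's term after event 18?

step 1 timeout(0): 0={cand,t=1,log=-}
step 2 deliver 0→1: 1={foll,t=1,log=-}
step 3 deliver 1→0: 0={lead,t=1,log=-}
step 4 deliver 0→2: 2={foll,t=1,log=-}
step 5 deliver 2→0: —
step 6 timeout(0): 0={cand,t=2,log=-}
step 7 deliver 0→1: 1={foll,t=2,log=-}
step 8 deliver 1→0: 0={lead,t=2,log=-}
step 9 deliver 2→1: —
step 10 deliver 2→0: —
step 11 deliver 0→2: 2={foll,t=2,log=-}
step 12 deliver 0→1: —
step 13 deliver 0→2: —
step 14 crash(1): 1={✗foll,t=2,log=-}
step 15 recover(1): 1={foll,t=2,log=-}
step 16 deliver 1→0: —
step 17 deliver 1→0: —
step 18 propose(1,'z'): —

2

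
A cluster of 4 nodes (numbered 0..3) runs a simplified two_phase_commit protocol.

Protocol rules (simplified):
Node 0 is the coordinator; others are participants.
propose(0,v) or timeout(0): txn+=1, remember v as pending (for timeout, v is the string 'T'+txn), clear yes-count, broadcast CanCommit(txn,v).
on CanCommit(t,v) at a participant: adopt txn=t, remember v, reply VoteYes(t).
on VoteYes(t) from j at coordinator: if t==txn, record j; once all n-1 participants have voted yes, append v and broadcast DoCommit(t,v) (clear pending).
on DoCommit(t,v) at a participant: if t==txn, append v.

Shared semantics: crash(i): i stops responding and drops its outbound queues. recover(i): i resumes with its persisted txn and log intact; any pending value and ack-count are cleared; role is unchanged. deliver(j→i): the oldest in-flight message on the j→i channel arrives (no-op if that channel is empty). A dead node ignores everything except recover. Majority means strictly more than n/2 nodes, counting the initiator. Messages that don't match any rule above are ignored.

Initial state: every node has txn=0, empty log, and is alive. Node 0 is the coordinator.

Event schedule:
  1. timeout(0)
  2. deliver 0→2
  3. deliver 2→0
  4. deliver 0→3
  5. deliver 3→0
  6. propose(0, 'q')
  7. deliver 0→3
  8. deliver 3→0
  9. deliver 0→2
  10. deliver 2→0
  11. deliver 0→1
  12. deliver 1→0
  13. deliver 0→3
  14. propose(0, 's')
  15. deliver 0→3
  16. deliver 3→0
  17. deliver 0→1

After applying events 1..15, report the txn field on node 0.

step 1 timeout(0): 0={coor,t=1,log=-}
step 2 deliver 0→2: 2={part,t=1,log=-}
step 3 deliver 2→0: —
step 4 deliver 0→3: 3={part,t=1,log=-}
step 5 deliver 3→0: —
step 6 propose(0,'q'): 0={coor,t=2,log=-}
step 7 deliver 0→3: 3={part,t=2,log=-}
step 8 deliver 3→0: —
step 9 deliver 0→2: 2={part,t=2,log=-}
step 10 deliver 2→0: —
step 11 deliver 0→1: 1={part,t=1,log=-}
step 12 deliver 1→0: —
step 13 deliver 0→3: —
step 14 propose(0,'s'): 0={coor,t=3,log=-}
step 15 deliver 0→3: 3={part,t=3,log=-}

3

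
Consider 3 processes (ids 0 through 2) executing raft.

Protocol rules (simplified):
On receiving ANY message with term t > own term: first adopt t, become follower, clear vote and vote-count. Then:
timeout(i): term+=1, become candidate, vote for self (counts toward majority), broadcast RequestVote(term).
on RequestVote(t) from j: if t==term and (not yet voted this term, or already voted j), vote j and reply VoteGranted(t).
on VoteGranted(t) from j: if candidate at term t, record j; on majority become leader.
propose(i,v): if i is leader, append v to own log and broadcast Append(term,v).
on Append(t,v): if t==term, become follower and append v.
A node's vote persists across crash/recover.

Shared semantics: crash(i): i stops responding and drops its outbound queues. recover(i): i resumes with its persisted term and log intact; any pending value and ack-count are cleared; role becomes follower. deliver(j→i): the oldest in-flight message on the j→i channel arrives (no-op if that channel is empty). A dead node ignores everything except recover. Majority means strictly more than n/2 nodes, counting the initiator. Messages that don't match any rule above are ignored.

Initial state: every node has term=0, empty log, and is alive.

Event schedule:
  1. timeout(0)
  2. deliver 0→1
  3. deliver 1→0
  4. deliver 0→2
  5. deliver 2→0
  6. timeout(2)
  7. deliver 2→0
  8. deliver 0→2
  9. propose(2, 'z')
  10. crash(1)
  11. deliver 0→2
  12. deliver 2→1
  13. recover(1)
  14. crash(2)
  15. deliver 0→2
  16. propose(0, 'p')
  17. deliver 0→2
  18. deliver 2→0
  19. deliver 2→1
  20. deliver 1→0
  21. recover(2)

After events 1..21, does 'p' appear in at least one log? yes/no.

no

step 1 timeout(0): 0={cand,t=1,log=-}
step 2 deliver 0→1: 1={foll,t=1,log=-}
step 3 deliver 1→0: 0={lead,t=1,log=-}
step 4 deliver 0→2: 2={foll,t=1,log=-}
step 5 deliver 2→0: —
step 6 timeout(2): 2={cand,t=2,log=-}
step 7 deliver 2→0: 0={foll,t=2,log=-}
step 8 deliver 0→2: 2={lead,t=2,log=-}
step 9 propose(2,'z'): 2={lead,t=2,log=z}
step 10 crash(1): 1={✗foll,t=1,log=-}
step 11 deliver 0→2: —
step 12 deliver 2→1: —
step 13 recover(1): 1={foll,t=1,log=-}
step 14 crash(2): 2={✗lead,t=2,log=z}
step 15 deliver 0→2: —
step 16 propose(0,'p'): —
step 17 deliver 0→2: —
step 18 deliver 2→0: —
step 19 deliver 2→1: —
step 20 deliver 1→0: —
step 21 recover(2): 2={foll,t=2,log=z}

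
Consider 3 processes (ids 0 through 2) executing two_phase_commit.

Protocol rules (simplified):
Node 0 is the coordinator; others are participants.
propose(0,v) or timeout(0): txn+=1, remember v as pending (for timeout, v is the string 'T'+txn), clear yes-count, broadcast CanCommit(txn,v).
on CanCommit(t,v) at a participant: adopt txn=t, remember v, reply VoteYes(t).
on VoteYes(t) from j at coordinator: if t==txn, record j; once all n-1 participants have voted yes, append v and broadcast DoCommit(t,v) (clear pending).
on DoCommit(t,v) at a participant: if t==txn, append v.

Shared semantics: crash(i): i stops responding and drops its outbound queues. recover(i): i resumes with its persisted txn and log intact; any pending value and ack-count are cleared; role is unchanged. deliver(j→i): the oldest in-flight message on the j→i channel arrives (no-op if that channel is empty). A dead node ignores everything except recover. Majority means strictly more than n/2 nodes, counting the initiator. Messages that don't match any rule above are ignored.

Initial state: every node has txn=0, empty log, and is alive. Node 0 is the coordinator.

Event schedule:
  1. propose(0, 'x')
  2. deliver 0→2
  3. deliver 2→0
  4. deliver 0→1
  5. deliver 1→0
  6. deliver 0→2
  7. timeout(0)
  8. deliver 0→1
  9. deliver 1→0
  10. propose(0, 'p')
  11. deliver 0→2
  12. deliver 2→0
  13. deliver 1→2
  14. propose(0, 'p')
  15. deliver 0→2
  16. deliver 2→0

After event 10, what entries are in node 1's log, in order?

[1] propose(0,'x') → N0(coor t1 [-])
[2] deliver 0→2 → N2(part t1 [-])
[3] deliver 2→0 → ∅
[4] deliver 0→1 → N1(part t1 [-])
[5] deliver 1→0 → N0(coor t1 [x])
[6] deliver 0→2 → N2(part t1 [x])
[7] timeout(0) → N0(coor t2 [x])
[8] deliver 0→1 → N1(part t1 [x])
[9] deliver 1→0 → ∅
[10] propose(0,'p') → N0(coor t3 [x])

x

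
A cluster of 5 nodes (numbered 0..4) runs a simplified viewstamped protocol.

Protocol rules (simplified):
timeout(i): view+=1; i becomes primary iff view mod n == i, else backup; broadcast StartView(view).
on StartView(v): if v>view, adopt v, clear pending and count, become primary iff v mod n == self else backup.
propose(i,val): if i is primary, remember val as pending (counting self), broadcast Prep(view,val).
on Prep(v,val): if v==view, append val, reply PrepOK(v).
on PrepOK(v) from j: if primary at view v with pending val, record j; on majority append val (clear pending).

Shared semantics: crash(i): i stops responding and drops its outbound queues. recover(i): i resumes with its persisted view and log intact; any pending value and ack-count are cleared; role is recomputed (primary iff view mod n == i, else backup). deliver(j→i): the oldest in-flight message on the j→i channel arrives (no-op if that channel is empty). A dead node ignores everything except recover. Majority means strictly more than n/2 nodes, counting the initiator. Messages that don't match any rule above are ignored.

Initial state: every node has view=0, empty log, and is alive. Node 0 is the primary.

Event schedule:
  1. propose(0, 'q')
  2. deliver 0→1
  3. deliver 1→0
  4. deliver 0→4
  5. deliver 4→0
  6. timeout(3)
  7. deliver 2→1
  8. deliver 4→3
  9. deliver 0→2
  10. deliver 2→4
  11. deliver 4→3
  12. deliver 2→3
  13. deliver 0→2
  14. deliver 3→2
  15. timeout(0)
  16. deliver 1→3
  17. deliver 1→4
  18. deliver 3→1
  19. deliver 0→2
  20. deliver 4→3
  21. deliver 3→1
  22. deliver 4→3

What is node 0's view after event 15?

[1] propose(0,'q') → ∅
[2] deliver 0→1 → N1(back v0 [q])
[3] deliver 1→0 → ∅
[4] deliver 0→4 → N4(back v0 [q])
[5] deliver 4→0 → N0(prim v0 [q])
[6] timeout(3) → N3(back v1 [-])
[7] deliver 2→1 → ∅
[8] deliver 4→3 → ∅
[9] deliver 0→2 → N2(back v0 [q])
[10] deliver 2→4 → ∅
[11] deliver 4→3 → ∅
[12] deliver 2→3 → ∅
[13] deliver 0→2 → ∅
[14] deliver 3→2 → N2(back v1 [q])
[15] timeout(0) → N0(back v1 [q])

1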